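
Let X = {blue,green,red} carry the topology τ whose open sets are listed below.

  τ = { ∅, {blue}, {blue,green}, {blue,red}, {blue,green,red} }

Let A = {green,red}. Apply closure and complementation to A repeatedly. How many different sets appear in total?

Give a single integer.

4

cl via duality: int({blue}) = {blue}, so X∖{blue} = {green,red}
Write k for closure, c for complement:
  1. A     = {green,red}
  2. cA    = {blue}
  3. kcA   = {blue,green,red}
  4. ckcA  = ∅
applying k or c yields no new set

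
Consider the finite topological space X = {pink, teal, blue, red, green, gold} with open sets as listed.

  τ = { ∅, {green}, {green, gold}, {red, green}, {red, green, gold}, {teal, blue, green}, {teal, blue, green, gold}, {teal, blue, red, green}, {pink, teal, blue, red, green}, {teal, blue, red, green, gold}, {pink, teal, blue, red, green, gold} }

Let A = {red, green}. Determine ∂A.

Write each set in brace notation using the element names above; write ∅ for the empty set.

{pink, teal, blue, gold}

interior: largest open inside A is {red, green} (from ∅, {green}, {red, green})
cl via duality: int({pink, teal, blue, gold}) = ∅, so X∖∅ = {pink, teal, blue, red, green, gold}
cl∖int = {pink, teal, blue, gold}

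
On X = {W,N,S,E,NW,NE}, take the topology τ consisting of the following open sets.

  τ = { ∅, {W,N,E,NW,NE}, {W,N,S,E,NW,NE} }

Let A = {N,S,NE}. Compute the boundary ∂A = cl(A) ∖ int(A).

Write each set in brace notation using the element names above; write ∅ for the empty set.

{W,N,S,E,NW,NE}

U open, U⊆A: ∅. int(A) = ⋃ = ∅
X∖A={W,E,NW}, int(X∖A)=∅, hence cl(A)={W,N,S,E,NW,NE}
∂A: remove int from cl → {W,N,S,E,NW,NE}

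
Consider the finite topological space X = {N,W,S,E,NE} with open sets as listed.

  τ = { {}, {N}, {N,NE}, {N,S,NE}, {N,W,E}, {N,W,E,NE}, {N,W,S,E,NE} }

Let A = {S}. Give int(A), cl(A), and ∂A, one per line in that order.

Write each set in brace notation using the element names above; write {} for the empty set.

int(A) = {}
cl(A)  = {S}
∂A     = {S}

open subsets of A: {}; so int(A) = {}
closure: X∖int(X∖A) = X∖{N,W,E,NE} = {S}
∂A = {S} minus {} = {S}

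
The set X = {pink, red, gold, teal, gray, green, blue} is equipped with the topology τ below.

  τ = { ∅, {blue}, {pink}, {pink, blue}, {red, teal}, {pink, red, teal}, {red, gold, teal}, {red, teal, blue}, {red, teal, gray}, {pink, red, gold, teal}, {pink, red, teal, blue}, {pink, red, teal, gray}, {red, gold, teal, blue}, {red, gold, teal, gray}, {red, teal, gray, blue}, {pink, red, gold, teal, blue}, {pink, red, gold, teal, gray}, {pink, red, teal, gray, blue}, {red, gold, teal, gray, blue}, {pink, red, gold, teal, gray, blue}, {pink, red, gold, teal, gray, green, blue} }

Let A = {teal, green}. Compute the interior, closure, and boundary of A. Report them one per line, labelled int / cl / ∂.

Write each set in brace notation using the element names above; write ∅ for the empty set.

U open, U⊆A: ∅. int(A) = ⋃ = ∅
X∖A={pink, red, gold, gray, blue}, int(X∖A)={pink, blue}, hence cl(A)={red, gold, teal, gray, green}
∂A: remove int from cl → {red, gold, teal, gray, green}

int(A) = ∅
cl(A)  = {red, gold, teal, gray, green}
∂A     = {red, gold, teal, gray, green}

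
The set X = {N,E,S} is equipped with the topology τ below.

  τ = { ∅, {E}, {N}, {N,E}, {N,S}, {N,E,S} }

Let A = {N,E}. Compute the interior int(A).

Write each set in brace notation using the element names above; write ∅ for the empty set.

{N,E}

opens ⊆ A: ∅, {E}, {N}, {N,E}; union → int = {N,E}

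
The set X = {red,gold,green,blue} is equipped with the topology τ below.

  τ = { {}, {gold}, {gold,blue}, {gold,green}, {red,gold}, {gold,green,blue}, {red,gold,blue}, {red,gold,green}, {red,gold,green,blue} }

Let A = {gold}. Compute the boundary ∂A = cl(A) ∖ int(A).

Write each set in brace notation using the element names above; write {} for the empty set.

{red,green,blue}

U open, U⊆A: {}, {gold}. int(A) = ⋃ = {gold}
X∖A={red,green,blue}, int(X∖A)={}, hence cl(A)={red,gold,green,blue}
∂A: remove int from cl → {red,green,blue}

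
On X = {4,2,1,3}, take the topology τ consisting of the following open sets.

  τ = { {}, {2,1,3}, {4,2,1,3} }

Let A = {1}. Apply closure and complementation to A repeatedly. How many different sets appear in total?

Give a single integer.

closure: X∖int(X∖A) = X∖{} = {4,2,1,3}
Let k=closure and c=complement:
  1. A     = {1}
  2. kA    = {4,2,1,3}
  3. cA    = {4,2,3}
  4. ckA   = {}
— saturated at 4

4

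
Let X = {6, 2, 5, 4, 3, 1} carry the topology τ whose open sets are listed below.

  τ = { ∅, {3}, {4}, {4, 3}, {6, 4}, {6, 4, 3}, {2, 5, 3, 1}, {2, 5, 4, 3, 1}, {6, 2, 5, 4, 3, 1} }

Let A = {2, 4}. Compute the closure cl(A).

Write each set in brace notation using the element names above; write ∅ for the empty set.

X∖A={6, 5, 3, 1}, int(X∖A)={3}, hence cl(A)={6, 2, 5, 4, 1}

{6, 2, 5, 4, 1}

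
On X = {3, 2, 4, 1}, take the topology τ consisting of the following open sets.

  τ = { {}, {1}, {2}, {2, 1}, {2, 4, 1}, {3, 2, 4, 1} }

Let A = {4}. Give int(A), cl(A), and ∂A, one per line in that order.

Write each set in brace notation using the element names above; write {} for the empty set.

open subsets of A: {}; so int(A) = {}
closure: X∖int(X∖A) = X∖{2, 1} = {3, 4}
∂A = {3, 4} minus {} = {3, 4}

int(A) = {}
cl(A)  = {3, 4}
∂A     = {3, 4}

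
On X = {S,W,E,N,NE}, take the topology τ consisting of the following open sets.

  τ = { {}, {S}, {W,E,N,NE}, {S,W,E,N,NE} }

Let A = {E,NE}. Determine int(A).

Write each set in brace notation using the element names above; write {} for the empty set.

opens ⊆ A: {}; union → int = {}

{}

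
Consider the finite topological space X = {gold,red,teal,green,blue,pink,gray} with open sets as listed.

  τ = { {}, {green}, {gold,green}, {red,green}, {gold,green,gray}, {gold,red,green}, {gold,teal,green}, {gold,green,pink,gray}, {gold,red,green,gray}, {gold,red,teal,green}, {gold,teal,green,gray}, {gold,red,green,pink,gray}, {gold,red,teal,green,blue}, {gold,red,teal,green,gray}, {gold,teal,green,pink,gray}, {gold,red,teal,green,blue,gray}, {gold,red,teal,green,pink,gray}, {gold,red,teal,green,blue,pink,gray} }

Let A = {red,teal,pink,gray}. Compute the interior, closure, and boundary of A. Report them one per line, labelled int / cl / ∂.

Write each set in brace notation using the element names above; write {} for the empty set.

int(A) = {}
cl(A)  = {red,teal,blue,pink,gray}
∂A     = {red,teal,blue,pink,gray}

open subsets of A: {}; so int(A) = {}
closure: X∖int(X∖A) = X∖{gold,green} = {red,teal,blue,pink,gray}
∂A = {red,teal,blue,pink,gray} minus {} = {red,teal,blue,pink,gray}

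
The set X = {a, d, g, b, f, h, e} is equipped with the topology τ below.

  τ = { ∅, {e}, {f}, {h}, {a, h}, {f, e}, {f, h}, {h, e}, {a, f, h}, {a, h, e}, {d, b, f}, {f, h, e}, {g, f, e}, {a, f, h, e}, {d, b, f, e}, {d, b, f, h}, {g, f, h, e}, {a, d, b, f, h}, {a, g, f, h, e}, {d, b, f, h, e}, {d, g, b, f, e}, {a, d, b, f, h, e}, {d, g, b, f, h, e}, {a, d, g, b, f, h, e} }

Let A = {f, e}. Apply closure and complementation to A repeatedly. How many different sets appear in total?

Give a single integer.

4

closure: X∖int(X∖A) = X∖{a, h} = {d, g, b, f, e}
Let k=closure and c=complement:
  1. A     = {f, e}
  2. kA    = {d, g, b, f, e}
  3. cA    = {a, d, g, b, h}
  4. ckA   = {a, h}
— saturated at 4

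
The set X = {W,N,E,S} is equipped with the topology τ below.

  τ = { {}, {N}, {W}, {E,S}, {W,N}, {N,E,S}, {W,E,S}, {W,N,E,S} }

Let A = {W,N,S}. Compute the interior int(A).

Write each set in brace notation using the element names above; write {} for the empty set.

{W,N}

open subsets of A: {}, {N}, {W}, {W,N}; so int(A) = {W,N}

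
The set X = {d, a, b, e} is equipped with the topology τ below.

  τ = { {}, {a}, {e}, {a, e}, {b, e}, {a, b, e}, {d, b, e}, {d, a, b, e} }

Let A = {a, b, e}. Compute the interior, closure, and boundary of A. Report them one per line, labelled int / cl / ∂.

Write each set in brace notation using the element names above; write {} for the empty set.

int(A) = {a, b, e}
cl(A)  = {d, a, b, e}
∂A     = {d}

opens ⊆ A: {}, {e}, {a}, {a, e}, {b, e}, {a, b, e}; union → int = {a, b, e}
complement {d}; its interior {}; cl(A) = X∖{} = {d, a, b, e}
boundary = {d, a, b, e} ∖ {a, b, e} = {d}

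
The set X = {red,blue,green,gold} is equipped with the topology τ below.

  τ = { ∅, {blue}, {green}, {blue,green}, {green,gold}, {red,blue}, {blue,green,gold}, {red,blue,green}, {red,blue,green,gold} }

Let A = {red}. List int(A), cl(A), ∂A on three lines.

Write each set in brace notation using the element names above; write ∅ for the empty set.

int(A) = ∅
cl(A)  = {red}
∂A     = {red}

interior: largest open inside A is ∅ (from ∅)
cl via duality: int({blue,green,gold}) = {blue,green,gold}, so X∖{blue,green,gold} = {red}
cl∖int = {red}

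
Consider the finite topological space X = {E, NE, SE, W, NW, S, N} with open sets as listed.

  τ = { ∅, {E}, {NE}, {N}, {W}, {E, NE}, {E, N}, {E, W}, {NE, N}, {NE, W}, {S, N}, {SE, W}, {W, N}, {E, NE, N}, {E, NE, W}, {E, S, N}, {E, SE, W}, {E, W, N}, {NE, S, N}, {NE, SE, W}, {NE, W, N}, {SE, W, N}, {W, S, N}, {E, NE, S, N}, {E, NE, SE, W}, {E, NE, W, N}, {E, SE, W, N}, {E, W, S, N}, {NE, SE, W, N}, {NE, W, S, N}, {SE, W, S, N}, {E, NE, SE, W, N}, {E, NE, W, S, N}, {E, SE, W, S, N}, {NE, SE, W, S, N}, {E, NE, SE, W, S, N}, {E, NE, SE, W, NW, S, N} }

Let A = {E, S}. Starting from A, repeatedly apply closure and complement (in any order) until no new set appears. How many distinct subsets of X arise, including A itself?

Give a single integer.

8

complement {NE, SE, W, NW, N}; its interior {NE, SE, W, N}; cl(A) = X∖{NE, SE, W, N} = {E, NW, S}
With k = closure, c = complement:
  1. A     = {E, S}
  2. kA    = {E, NW, S}
  3. cA    = {NE, SE, W, NW, N}
  4. ckA   = {NE, SE, W, N}
  5. kcA   = {NE, SE, W, NW, S, N}
  6. ckcA  = {E}
  7. kckcA = {E, NW}
  8. ckckcA = {NE, SE, W, S, N}
k, c of each give nothing new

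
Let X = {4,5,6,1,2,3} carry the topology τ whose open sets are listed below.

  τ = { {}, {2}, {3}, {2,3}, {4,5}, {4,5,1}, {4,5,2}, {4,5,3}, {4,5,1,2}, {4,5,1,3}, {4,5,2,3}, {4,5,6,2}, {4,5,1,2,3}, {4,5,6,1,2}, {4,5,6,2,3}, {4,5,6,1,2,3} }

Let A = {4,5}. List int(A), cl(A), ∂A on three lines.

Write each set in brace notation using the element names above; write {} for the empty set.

int(A) = {4,5}
cl(A)  = {4,5,6,1}
∂A     = {6,1}

interior: largest open inside A is {4,5} (from {}, {4,5})
cl via duality: int({6,1,2,3}) = {2,3}, so X∖{2,3} = {4,5,6,1}
cl∖int = {6,1}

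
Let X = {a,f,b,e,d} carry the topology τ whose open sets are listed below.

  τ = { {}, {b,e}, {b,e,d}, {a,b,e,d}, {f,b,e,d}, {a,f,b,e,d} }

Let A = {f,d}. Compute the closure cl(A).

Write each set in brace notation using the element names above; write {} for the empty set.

X∖A={a,b,e}, int(X∖A)={b,e}, hence cl(A)={a,f,d}

{a,f,d}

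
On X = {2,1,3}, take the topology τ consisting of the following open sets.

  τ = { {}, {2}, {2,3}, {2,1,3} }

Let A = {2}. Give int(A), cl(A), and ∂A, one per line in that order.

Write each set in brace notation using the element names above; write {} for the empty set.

interior: largest open inside A is {2} (from {}, {2})
cl via duality: int({1,3}) = {}, so X∖{} = {2,1,3}
cl∖int = {1,3}

int(A) = {2}
cl(A)  = {2,1,3}
∂A     = {1,3}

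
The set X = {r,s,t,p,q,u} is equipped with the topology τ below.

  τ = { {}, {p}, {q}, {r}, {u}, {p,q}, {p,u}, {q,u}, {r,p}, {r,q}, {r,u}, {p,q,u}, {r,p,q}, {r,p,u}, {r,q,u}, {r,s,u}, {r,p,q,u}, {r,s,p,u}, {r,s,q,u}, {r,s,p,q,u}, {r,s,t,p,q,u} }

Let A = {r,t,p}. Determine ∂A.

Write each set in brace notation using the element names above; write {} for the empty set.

{s,t}

U open, U⊆A: {}, {p}, {r}, {r,p}. int(A) = ⋃ = {r,p}
X∖A={s,q,u}, int(X∖A)={q,u}, hence cl(A)={r,s,t,p}
∂A: remove int from cl → {s,t}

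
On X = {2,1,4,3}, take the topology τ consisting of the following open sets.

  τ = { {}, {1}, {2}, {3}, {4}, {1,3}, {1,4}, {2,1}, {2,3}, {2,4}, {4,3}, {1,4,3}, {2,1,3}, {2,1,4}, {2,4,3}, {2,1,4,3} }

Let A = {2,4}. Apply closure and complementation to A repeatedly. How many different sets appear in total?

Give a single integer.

X∖A={1,3}, int(X∖A)={1,3}, hence cl(A)={2,4}
Orbit (k=closure, c=complement):
  1. A     = {2,4}
  2. cA    = {1,3}
(closed under both — stop)

2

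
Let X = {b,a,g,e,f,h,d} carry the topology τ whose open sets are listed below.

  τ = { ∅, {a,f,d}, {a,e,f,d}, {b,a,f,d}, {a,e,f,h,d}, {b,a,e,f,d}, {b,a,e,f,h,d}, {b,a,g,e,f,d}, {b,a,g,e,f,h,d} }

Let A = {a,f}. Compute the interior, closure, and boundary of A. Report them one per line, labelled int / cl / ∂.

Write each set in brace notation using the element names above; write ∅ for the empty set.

open subsets of A: ∅; so int(A) = ∅
closure: X∖int(X∖A) = X∖∅ = {b,a,g,e,f,h,d}
∂A = {b,a,g,e,f,h,d} minus ∅ = {b,a,g,e,f,h,d}

int(A) = ∅
cl(A)  = {b,a,g,e,f,h,d}
∂A     = {b,a,g,e,f,h,d}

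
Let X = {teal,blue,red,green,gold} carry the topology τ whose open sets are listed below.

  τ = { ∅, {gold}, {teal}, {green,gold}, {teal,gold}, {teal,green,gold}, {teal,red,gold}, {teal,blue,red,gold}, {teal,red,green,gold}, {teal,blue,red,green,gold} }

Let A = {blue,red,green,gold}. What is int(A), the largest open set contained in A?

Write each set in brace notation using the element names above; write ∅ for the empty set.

{green,gold}

opens ⊆ A: ∅, {gold}, {green,gold}; union → int = {green,gold}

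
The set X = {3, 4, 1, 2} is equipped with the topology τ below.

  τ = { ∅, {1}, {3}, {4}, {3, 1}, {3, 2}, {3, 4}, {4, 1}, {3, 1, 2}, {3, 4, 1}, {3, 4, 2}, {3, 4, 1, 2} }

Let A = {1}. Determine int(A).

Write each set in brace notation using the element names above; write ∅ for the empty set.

interior: largest open inside A is {1} (from ∅, {1})

{1}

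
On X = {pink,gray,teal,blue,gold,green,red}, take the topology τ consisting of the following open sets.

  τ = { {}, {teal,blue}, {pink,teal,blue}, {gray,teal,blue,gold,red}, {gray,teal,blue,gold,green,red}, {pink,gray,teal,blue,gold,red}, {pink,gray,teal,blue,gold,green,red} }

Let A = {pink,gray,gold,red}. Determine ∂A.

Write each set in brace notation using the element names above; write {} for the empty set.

U open, U⊆A: {}. int(A) = ⋃ = {}
X∖A={teal,blue,green}, int(X∖A)={teal,blue}, hence cl(A)={pink,gray,gold,green,red}
∂A: remove int from cl → {pink,gray,gold,green,red}

{pink,gray,gold,green,red}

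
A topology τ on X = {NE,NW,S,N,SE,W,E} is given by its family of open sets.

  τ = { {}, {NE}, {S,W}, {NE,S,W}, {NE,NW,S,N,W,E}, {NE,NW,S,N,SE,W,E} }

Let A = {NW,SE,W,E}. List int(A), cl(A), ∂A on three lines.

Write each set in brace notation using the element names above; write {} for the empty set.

open subsets of A: {}; so int(A) = {}
closure: X∖int(X∖A) = X∖{NE} = {NW,S,N,SE,W,E}
∂A = {NW,S,N,SE,W,E} minus {} = {NW,S,N,SE,W,E}

int(A) = {}
cl(A)  = {NW,S,N,SE,W,E}
∂A     = {NW,S,N,SE,W,E}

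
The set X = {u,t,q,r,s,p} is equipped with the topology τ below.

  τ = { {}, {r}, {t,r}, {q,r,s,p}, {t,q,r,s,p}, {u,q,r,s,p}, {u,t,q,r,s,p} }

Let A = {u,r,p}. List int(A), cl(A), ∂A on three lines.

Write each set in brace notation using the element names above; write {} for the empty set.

opens ⊆ A: {}, {r}; union → int = {r}
complement {t,q,s}; its interior {}; cl(A) = X∖{} = {u,t,q,r,s,p}
boundary = {u,t,q,r,s,p} ∖ {r} = {u,t,q,s,p}

int(A) = {r}
cl(A)  = {u,t,q,r,s,p}
∂A     = {u,t,q,s,p}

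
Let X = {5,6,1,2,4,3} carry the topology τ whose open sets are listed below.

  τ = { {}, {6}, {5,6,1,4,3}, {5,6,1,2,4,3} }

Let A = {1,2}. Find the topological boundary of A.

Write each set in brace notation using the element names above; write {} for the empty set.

interior: largest open inside A is {} (from {})
cl via duality: int({5,6,4,3}) = {6}, so X∖{6} = {5,1,2,4,3}
cl∖int = {5,1,2,4,3}

{5,1,2,4,3}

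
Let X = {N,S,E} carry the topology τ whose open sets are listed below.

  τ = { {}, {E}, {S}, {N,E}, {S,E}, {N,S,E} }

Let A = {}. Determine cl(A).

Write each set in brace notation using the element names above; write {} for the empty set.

{}

cl via duality: int({N,S,E}) = {N,S,E}, so X∖{N,S,E} = {}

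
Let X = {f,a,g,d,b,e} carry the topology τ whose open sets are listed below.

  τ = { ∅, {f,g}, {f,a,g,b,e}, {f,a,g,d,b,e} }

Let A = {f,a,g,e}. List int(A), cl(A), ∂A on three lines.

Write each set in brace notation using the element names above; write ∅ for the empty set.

open subsets of A: ∅, {f,g}; so int(A) = {f,g}
closure: X∖int(X∖A) = X∖∅ = {f,a,g,d,b,e}
∂A = {f,a,g,d,b,e} minus {f,g} = {a,d,b,e}

int(A) = {f,g}
cl(A)  = {f,a,g,d,b,e}
∂A     = {a,d,b,e}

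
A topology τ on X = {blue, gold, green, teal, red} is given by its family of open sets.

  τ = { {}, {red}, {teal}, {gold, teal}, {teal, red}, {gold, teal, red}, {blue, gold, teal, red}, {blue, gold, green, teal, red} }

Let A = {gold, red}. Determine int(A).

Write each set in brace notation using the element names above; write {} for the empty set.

{red}

U open, U⊆A: {}, {red}. int(A) = ⋃ = {red}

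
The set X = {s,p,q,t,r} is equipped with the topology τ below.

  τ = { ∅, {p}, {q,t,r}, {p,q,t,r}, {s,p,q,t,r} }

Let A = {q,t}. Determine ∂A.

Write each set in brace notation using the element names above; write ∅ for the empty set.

{s,q,t,r}

opens ⊆ A: ∅; union → int = ∅
complement {s,p,r}; its interior {p}; cl(A) = X∖{p} = {s,q,t,r}
boundary = {s,q,t,r} ∖ ∅ = {s,q,t,r}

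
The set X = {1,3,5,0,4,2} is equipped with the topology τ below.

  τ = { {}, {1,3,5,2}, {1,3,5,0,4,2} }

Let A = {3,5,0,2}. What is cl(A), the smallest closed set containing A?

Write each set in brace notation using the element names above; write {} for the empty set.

complement {1,4}; its interior {}; cl(A) = X∖{} = {1,3,5,0,4,2}

{1,3,5,0,4,2}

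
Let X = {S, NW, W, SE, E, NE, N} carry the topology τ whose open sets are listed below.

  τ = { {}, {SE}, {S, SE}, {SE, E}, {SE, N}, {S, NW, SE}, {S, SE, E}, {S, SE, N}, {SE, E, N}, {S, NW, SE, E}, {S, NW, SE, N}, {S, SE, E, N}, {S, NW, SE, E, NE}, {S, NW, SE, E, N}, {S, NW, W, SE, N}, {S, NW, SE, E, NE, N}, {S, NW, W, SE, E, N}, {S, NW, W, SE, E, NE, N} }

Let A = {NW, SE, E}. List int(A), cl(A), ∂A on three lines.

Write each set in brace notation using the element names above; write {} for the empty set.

int(A) = {SE, E}
cl(A)  = {S, NW, W, SE, E, NE, N}
∂A     = {S, NW, W, NE, N}

open subsets of A: {}, {SE}, {SE, E}; so int(A) = {SE, E}
closure: X∖int(X∖A) = X∖{} = {S, NW, W, SE, E, NE, N}
∂A = {S, NW, W, SE, E, NE, N} minus {SE, E} = {S, NW, W, NE, N}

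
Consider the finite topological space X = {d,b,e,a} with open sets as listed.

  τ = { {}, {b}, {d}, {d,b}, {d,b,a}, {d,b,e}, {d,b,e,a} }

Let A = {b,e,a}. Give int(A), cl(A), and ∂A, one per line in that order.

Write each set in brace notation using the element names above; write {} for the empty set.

open subsets of A: {}, {b}; so int(A) = {b}
closure: X∖int(X∖A) = X∖{d} = {b,e,a}
∂A = {b,e,a} minus {b} = {e,a}

int(A) = {b}
cl(A)  = {b,e,a}
∂A     = {e,a}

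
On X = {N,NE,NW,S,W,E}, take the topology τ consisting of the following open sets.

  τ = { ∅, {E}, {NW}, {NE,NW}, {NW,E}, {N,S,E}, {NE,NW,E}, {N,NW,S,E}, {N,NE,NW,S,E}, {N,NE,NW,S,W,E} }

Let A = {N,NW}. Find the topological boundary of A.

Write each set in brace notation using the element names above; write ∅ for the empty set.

{N,NE,S,W}

interior: largest open inside A is {NW} (from ∅, {NW})
cl via duality: int({NE,S,W,E}) = {E}, so X∖{E} = {N,NE,NW,S,W}
cl∖int = {N,NE,S,W}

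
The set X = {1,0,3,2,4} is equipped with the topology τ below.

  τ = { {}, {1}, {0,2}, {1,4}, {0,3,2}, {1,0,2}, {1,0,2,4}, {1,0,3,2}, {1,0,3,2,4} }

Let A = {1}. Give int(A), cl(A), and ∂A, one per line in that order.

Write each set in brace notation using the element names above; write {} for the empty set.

int(A) = {1}
cl(A)  = {1,4}
∂A     = {4}

opens ⊆ A: {}, {1}; union → int = {1}
complement {0,3,2,4}; its interior {0,3,2}; cl(A) = X∖{0,3,2} = {1,4}
boundary = {1,4} ∖ {1} = {4}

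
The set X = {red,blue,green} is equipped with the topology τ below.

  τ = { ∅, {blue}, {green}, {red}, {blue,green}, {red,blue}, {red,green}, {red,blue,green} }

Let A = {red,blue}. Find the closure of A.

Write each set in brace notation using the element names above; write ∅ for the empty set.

closure: X∖int(X∖A) = X∖{green} = {red,blue}

{red,blue}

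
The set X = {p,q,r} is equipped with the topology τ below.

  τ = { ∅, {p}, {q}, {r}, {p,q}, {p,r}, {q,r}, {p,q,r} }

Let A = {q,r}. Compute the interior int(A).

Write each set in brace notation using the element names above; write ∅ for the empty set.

opens ⊆ A: ∅, {q}, {r}, {q,r}; union → int = {q,r}

{q,r}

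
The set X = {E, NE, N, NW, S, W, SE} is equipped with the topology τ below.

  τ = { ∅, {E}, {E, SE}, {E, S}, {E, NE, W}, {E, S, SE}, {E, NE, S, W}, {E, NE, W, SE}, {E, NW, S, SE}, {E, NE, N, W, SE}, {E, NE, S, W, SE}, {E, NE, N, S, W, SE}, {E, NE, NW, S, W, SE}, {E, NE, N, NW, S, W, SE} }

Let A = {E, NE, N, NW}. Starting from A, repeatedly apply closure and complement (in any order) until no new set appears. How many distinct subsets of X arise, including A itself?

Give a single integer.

6

complement {S, W, SE}; its interior ∅; cl(A) = X∖∅ = {E, NE, N, NW, S, W, SE}
With k = closure, c = complement:
  1. A     = {E, NE, N, NW}
  2. kA    = {E, NE, N, NW, S, W, SE}
  3. cA    = {S, W, SE}
  4. ckA   = ∅
  5. kcA   = {NE, N, NW, S, W, SE}
  6. ckcA  = {E}
k, c of each give nothing new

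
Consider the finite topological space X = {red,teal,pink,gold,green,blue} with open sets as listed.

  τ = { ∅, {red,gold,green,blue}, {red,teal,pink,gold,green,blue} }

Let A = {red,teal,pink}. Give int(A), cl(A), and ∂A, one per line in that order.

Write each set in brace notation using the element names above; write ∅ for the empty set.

int(A) = ∅
cl(A)  = {red,teal,pink,gold,green,blue}
∂A     = {red,teal,pink,gold,green,blue}

U open, U⊆A: ∅. int(A) = ⋃ = ∅
X∖A={gold,green,blue}, int(X∖A)=∅, hence cl(A)={red,teal,pink,gold,green,blue}
∂A: remove int from cl → {red,teal,pink,gold,green,blue}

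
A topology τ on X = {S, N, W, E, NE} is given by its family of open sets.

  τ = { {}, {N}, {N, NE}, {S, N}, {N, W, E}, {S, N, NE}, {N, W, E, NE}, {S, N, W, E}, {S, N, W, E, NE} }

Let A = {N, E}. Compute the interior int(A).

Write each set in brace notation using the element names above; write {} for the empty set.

{N}

opens ⊆ A: {}, {N}; union → int = {N}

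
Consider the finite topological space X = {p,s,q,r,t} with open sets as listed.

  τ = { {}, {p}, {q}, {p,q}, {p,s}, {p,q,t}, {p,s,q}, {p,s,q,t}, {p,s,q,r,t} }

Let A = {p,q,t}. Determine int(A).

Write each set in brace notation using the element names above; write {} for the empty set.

{p,q,t}

open subsets of A: {}, {q}, {p}, {p,q}, {p,q,t}; so int(A) = {p,q,t}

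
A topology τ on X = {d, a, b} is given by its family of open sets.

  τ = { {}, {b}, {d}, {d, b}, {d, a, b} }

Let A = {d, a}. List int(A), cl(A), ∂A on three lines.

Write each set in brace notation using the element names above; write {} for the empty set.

int(A) = {d}
cl(A)  = {d, a}
∂A     = {a}

interior: largest open inside A is {d} (from {}, {d})
cl via duality: int({b}) = {b}, so X∖{b} = {d, a}
cl∖int = {a}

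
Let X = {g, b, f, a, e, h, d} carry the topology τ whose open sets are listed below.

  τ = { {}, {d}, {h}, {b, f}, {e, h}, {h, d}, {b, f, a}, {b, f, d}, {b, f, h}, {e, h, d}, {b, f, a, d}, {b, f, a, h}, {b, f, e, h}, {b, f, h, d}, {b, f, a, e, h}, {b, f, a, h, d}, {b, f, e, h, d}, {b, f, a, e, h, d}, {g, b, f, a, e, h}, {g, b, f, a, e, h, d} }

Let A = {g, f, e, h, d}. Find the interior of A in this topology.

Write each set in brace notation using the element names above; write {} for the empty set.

{e, h, d}

interior: largest open inside A is {e, h, d} (from {}, {h}, {d}, {h, d}, {e, h}, {e, h, d})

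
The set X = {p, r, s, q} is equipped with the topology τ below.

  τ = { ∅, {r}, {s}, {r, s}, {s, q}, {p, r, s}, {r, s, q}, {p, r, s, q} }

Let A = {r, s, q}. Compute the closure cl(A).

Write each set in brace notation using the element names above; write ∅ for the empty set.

X∖A={p}, int(X∖A)=∅, hence cl(A)={p, r, s, q}

{p, r, s, q}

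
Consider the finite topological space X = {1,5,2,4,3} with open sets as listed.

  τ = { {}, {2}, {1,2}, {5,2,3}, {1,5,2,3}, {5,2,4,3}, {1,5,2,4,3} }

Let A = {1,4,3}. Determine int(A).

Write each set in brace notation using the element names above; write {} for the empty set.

open subsets of A: {}; so int(A) = {}

{}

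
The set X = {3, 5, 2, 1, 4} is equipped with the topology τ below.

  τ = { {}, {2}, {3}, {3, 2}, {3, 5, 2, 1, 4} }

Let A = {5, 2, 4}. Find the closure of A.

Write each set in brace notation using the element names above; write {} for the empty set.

{5, 2, 1, 4}

X∖A={3, 1}, int(X∖A)={3}, hence cl(A)={5, 2, 1, 4}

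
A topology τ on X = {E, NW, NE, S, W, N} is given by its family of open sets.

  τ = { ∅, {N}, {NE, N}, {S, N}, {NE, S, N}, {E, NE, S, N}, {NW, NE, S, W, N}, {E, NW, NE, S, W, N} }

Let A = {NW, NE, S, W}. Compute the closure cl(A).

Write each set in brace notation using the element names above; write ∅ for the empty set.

complement {E, N}; its interior {N}; cl(A) = X∖{N} = {E, NW, NE, S, W}

{E, NW, NE, S, W}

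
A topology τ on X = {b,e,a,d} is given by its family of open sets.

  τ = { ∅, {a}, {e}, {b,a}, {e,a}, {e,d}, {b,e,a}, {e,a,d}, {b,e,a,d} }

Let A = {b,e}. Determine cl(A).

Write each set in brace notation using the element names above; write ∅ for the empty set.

{b,e,d}

complement {a,d}; its interior {a}; cl(A) = X∖{a} = {b,e,d}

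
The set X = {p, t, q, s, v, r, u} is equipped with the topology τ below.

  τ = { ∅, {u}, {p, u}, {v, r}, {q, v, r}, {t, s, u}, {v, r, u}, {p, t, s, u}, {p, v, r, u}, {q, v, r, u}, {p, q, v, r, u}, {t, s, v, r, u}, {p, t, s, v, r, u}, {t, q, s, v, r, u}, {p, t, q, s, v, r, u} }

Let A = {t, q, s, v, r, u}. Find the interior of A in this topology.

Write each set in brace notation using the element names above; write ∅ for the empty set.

{t, q, s, v, r, u}

open subsets of A: ∅, {u}, {v, r}, {q, v, r}, {v, r, u}, {t, s, u}, {q, v, r, u}, {t, s, v, r, u}, {t, q, s, v, r, u}; so int(A) = {t, q, s, v, r, u}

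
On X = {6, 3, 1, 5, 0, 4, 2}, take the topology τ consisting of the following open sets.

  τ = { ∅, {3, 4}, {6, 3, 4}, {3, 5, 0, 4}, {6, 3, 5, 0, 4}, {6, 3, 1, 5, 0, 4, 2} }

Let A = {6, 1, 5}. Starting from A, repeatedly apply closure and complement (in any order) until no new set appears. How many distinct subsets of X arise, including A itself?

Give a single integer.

cl via duality: int({3, 0, 4, 2}) = {3, 4}, so X∖{3, 4} = {6, 1, 5, 0, 2}
Write k for closure, c for complement:
  1. A     = {6, 1, 5}
  2. kA    = {6, 1, 5, 0, 2}
  3. cA    = {3, 0, 4, 2}
  4. ckA   = {3, 4}
  5. kcA   = {6, 3, 1, 5, 0, 4, 2}
  6. ckcA  = ∅
applying k or c yields no new set

6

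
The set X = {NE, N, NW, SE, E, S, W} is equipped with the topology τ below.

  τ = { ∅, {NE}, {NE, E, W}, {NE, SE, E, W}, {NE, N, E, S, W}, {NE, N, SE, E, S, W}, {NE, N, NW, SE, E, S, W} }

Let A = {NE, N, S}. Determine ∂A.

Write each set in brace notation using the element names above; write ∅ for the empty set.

{N, NW, SE, E, S, W}

open subsets of A: ∅, {NE}; so int(A) = {NE}
closure: X∖int(X∖A) = X∖∅ = {NE, N, NW, SE, E, S, W}
∂A = {NE, N, NW, SE, E, S, W} minus {NE} = {N, NW, SE, E, S, W}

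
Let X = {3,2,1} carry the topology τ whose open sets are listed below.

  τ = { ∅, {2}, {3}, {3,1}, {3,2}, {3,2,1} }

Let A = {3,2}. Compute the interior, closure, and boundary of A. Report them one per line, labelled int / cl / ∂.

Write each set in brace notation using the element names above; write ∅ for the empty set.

int(A) = {3,2}
cl(A)  = {3,2,1}
∂A     = {1}

opens ⊆ A: ∅, {2}, {3}, {3,2}; union → int = {3,2}
complement {1}; its interior ∅; cl(A) = X∖∅ = {3,2,1}
boundary = {3,2,1} ∖ {3,2} = {1}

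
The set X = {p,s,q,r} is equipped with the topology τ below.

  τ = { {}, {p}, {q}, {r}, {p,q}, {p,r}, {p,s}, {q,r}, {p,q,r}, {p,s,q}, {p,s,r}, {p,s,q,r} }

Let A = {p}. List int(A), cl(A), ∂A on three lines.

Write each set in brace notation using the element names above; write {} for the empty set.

int(A) = {p}
cl(A)  = {p,s}
∂A     = {s}

opens ⊆ A: {}, {p}; union → int = {p}
complement {s,q,r}; its interior {q,r}; cl(A) = X∖{q,r} = {p,s}
boundary = {p,s} ∖ {p} = {s}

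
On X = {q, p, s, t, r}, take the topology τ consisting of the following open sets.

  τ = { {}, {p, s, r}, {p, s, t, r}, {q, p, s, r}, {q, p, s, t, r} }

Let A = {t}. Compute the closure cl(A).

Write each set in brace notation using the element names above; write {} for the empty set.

X∖A={q, p, s, r}, int(X∖A)={q, p, s, r}, hence cl(A)={t}

{t}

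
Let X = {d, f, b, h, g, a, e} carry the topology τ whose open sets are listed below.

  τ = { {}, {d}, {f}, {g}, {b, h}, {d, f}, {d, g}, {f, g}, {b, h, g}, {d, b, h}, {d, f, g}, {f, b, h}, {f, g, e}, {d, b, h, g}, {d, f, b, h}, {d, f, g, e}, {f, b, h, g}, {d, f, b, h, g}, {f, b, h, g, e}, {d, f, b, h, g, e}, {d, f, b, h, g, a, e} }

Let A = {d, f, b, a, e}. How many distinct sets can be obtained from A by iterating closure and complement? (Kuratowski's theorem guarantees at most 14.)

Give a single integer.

X∖A={h, g}, int(X∖A)={g}, hence cl(A)={d, f, b, h, a, e}
Orbit (k=closure, c=complement):
  1. A     = {d, f, b, a, e}
  2. kA    = {d, f, b, h, a, e}
  3. cA    = {h, g}
  4. ckA   = {g}
  5. kcA   = {b, h, g, a, e}
  6. kckA  = {g, a, e}
  7. ckcA  = {d, f}
  8. ckckA = {d, f, b, h}
  9. kckcA = {d, f, a, e}
  10. ckckcA = {b, h, g}
(closed under both — stop)

10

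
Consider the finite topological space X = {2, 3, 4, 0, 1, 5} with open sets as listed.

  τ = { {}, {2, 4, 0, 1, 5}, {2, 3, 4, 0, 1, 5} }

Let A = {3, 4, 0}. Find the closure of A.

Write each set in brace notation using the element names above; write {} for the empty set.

{2, 3, 4, 0, 1, 5}

complement {2, 1, 5}; its interior {}; cl(A) = X∖{} = {2, 3, 4, 0, 1, 5}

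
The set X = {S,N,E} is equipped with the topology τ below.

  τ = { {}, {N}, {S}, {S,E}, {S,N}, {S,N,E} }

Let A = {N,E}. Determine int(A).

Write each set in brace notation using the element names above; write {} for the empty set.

{N}

interior: largest open inside A is {N} (from {}, {N})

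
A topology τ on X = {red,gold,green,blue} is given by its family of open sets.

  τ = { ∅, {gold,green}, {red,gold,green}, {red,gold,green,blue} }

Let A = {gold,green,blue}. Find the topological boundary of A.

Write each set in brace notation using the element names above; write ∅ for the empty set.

opens ⊆ A: ∅, {gold,green}; union → int = {gold,green}
complement {red}; its interior ∅; cl(A) = X∖∅ = {red,gold,green,blue}
boundary = {red,gold,green,blue} ∖ {gold,green} = {red,blue}

{red,blue}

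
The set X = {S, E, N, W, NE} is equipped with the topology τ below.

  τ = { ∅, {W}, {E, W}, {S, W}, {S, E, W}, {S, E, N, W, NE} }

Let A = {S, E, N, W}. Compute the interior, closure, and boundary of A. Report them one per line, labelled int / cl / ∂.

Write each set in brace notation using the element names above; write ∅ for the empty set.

int(A) = {S, E, W}
cl(A)  = {S, E, N, W, NE}
∂A     = {N, NE}

opens ⊆ A: ∅, {W}, {S, W}, {E, W}, {S, E, W}; union → int = {S, E, W}
complement {NE}; its interior ∅; cl(A) = X∖∅ = {S, E, N, W, NE}
boundary = {S, E, N, W, NE} ∖ {S, E, W} = {N, NE}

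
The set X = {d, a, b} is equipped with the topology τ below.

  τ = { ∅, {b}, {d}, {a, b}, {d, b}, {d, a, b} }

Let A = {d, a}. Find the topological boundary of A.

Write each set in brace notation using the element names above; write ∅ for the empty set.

{a}

open subsets of A: ∅, {d}; so int(A) = {d}
closure: X∖int(X∖A) = X∖{b} = {d, a}
∂A = {d, a} minus {d} = {a}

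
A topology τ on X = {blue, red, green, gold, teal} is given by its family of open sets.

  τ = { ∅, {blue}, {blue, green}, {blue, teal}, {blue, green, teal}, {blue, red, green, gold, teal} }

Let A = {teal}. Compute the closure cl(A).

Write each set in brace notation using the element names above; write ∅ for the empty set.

{red, gold, teal}

closure: X∖int(X∖A) = X∖{blue, green} = {red, gold, teal}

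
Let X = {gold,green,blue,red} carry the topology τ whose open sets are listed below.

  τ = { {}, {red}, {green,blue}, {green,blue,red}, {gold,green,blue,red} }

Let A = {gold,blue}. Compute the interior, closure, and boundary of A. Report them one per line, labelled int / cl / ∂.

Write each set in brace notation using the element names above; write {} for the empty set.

interior: largest open inside A is {} (from {})
cl via duality: int({green,red}) = {red}, so X∖{red} = {gold,green,blue}
cl∖int = {gold,green,blue}

int(A) = {}
cl(A)  = {gold,green,blue}
∂A     = {gold,green,blue}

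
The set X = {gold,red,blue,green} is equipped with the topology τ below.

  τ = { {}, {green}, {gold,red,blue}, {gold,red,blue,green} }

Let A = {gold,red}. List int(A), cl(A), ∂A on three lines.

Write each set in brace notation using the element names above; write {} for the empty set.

int(A) = {}
cl(A)  = {gold,red,blue}
∂A     = {gold,red,blue}

open subsets of A: {}; so int(A) = {}
closure: X∖int(X∖A) = X∖{green} = {gold,red,blue}
∂A = {gold,red,blue} minus {} = {gold,red,blue}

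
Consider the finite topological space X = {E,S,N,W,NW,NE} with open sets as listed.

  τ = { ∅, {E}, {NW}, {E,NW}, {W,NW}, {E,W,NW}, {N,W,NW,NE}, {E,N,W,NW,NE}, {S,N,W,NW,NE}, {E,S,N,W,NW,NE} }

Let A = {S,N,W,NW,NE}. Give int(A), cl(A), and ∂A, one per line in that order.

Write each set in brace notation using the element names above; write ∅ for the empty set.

int(A) = {S,N,W,NW,NE}
cl(A)  = {S,N,W,NW,NE}
∂A     = ∅

open subsets of A: ∅, {NW}, {W,NW}, {N,W,NW,NE}, {S,N,W,NW,NE}; so int(A) = {S,N,W,NW,NE}
closure: X∖int(X∖A) = X∖{E} = {S,N,W,NW,NE}
∂A = {S,N,W,NW,NE} minus {S,N,W,NW,NE} = ∅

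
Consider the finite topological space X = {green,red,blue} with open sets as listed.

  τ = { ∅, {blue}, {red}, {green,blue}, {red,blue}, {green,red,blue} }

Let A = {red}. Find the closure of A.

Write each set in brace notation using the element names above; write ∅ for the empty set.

{red}

X∖A={green,blue}, int(X∖A)={green,blue}, hence cl(A)={red}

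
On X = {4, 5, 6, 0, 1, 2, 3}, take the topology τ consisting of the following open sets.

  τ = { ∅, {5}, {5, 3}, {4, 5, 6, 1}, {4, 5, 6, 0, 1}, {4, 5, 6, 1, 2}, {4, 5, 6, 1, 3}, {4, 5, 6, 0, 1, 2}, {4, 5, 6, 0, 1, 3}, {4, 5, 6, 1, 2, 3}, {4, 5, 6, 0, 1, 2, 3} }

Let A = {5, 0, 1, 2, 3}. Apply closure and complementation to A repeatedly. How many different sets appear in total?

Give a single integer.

6

complement {4, 6}; its interior ∅; cl(A) = X∖∅ = {4, 5, 6, 0, 1, 2, 3}
With k = closure, c = complement:
  1. A     = {5, 0, 1, 2, 3}
  2. kA    = {4, 5, 6, 0, 1, 2, 3}
  3. cA    = {4, 6}
  4. ckA   = ∅
  5. kcA   = {4, 6, 0, 1, 2}
  6. ckcA  = {5, 3}
k, c of each give nothing new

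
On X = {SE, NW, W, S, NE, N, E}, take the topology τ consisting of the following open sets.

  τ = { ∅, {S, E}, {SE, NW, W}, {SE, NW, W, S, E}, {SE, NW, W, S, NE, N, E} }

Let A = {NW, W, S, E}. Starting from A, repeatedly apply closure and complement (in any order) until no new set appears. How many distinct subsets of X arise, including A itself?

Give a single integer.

8

complement {SE, NE, N}; its interior ∅; cl(A) = X∖∅ = {SE, NW, W, S, NE, N, E}
With k = closure, c = complement:
  1. A     = {NW, W, S, E}
  2. kA    = {SE, NW, W, S, NE, N, E}
  3. cA    = {SE, NE, N}
  4. ckA   = ∅
  5. kcA   = {SE, NW, W, NE, N}
  6. ckcA  = {S, E}
  7. kckcA = {S, NE, N, E}
  8. ckckcA = {SE, NW, W}
k, c of each give nothing new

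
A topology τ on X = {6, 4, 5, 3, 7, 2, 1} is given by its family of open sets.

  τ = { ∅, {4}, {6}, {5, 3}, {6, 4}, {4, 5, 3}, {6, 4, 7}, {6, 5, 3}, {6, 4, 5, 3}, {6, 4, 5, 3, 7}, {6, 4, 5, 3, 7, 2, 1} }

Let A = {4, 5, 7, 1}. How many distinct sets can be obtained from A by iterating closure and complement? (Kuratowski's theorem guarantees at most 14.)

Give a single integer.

10

complement {6, 3, 2}; its interior {6}; cl(A) = X∖{6} = {4, 5, 3, 7, 2, 1}
With k = closure, c = complement:
  1. A     = {4, 5, 7, 1}
  2. kA    = {4, 5, 3, 7, 2, 1}
  3. cA    = {6, 3, 2}
  4. ckA   = {6}
  5. kcA   = {6, 5, 3, 7, 2, 1}
  6. kckA  = {6, 7, 2, 1}
  7. ckcA  = {4}
  8. ckckA = {4, 5, 3}
  9. kckcA = {4, 7, 2, 1}
  10. ckckcA = {6, 5, 3}
k, c of each give nothing new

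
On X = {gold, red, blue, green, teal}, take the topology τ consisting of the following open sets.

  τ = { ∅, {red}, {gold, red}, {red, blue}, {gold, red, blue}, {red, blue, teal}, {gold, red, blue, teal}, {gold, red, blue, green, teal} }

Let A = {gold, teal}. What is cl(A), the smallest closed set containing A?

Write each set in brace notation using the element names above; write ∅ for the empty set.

{gold, green, teal}

cl via duality: int({red, blue, green}) = {red, blue}, so X∖{red, blue} = {gold, green, teal}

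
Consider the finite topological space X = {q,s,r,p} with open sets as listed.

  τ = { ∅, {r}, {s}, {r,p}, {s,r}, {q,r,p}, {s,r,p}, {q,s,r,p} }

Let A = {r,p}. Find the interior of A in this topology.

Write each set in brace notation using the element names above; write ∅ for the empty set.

{r,p}

open subsets of A: ∅, {r}, {r,p}; so int(A) = {r,p}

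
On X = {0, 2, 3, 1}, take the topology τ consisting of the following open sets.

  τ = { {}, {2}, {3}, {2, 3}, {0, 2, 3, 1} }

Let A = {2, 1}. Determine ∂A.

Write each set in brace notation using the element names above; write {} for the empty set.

{0, 1}

U open, U⊆A: {}, {2}. int(A) = ⋃ = {2}
X∖A={0, 3}, int(X∖A)={3}, hence cl(A)={0, 2, 1}
∂A: remove int from cl → {0, 1}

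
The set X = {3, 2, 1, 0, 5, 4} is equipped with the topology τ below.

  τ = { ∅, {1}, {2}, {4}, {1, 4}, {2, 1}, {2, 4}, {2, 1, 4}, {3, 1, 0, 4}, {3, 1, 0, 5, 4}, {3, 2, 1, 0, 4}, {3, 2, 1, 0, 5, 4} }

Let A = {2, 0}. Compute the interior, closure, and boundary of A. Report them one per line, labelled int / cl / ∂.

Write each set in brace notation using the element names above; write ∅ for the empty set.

opens ⊆ A: ∅, {2}; union → int = {2}
complement {3, 1, 5, 4}; its interior {1, 4}; cl(A) = X∖{1, 4} = {3, 2, 0, 5}
boundary = {3, 2, 0, 5} ∖ {2} = {3, 0, 5}

int(A) = {2}
cl(A)  = {3, 2, 0, 5}
∂A     = {3, 0, 5}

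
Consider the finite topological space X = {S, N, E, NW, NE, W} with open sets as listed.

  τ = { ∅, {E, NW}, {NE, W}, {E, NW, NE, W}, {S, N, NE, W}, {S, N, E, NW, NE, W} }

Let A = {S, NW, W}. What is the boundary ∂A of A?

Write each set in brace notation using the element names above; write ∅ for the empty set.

open subsets of A: ∅; so int(A) = ∅
closure: X∖int(X∖A) = X∖∅ = {S, N, E, NW, NE, W}
∂A = {S, N, E, NW, NE, W} minus ∅ = {S, N, E, NW, NE, W}

{S, N, E, NW, NE, W}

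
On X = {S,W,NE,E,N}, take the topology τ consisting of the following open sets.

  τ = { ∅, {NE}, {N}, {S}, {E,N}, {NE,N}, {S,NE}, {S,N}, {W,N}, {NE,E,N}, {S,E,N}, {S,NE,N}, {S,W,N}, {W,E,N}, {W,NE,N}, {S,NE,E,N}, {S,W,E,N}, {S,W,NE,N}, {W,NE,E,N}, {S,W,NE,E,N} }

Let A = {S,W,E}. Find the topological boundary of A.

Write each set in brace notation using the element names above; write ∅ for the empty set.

opens ⊆ A: ∅, {S}; union → int = {S}
complement {NE,N}; its interior {NE,N}; cl(A) = X∖{NE,N} = {S,W,E}
boundary = {S,W,E} ∖ {S} = {W,E}

{W,E}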